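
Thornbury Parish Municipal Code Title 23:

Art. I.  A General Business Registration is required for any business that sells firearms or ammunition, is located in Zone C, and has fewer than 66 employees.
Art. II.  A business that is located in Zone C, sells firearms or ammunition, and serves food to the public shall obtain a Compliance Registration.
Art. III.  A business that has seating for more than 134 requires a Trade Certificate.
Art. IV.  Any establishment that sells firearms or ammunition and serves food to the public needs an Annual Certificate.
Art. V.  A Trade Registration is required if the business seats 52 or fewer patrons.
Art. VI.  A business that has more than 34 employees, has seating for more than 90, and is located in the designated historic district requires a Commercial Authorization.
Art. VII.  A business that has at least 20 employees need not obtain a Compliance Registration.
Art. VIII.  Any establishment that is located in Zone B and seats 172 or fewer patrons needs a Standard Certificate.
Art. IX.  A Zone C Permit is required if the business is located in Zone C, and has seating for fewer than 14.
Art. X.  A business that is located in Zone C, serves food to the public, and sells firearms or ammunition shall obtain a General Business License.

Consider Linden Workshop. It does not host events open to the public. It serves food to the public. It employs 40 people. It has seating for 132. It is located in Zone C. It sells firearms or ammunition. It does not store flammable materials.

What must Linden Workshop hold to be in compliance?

Annual Certificate, General Business License, General Business Registration

Art. I. sells firearms or ammunition; is located in Zone C; employees 40 < 66 → General Business Registration required.
Art. II. is located in Zone C; sells firearms or ammunition; serves food to the public → Compliance Registration required.
Art. III. seating 132 ≤ 134 → Trade Certificate not required.
Art. IV. sells firearms or ammunition; serves food to the public → Annual Certificate required.
Art. V. seating 132 > 52 → Trade Registration not required.
Art. VI. employees 40 > 34; seating 132 > 90; is located in Zone C (not: is located in the designated historic district) → Commercial Authorization not required.
Art. VII. employees 40 ≥ 20 → exempt from Compliance Registration.
Art. VIII. is located in Zone C (not: is located in Zone B); seating 132 ≤ 172 → Standard Certificate not required.
Art. IX. is located in Zone C; seating 132 ≥ 14 → Zone C Permit not required.
Art. X. is located in Zone C; serves food to the public; sells firearms or ammunition → General Business License required.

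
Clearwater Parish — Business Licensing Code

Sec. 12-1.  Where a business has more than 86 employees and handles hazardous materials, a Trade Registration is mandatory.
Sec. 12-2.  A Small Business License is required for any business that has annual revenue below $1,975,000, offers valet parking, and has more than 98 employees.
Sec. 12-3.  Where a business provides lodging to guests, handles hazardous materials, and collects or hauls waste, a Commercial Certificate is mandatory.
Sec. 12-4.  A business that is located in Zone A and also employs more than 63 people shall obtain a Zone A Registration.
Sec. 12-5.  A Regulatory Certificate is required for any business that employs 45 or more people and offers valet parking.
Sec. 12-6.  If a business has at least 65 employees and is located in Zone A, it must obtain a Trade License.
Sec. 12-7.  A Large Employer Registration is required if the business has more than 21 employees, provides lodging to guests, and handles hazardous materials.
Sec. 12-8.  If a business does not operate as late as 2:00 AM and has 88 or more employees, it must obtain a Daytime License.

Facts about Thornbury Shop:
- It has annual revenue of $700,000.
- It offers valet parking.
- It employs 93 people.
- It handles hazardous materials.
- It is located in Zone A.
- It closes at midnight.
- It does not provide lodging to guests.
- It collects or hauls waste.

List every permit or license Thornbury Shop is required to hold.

Daytime License, Regulatory Certificate, Trade License, Trade Registration, Zone A Registration

Sec. 12-1. employees 93 > 86; handles hazardous materials → Trade Registration required.
Sec. 12-2. revenue $700,000 < $1,975,000; offers valet parking; employees 93 ≤ 98 → Small Business License not required.
Sec. 12-3. does not provide lodging to guests; handles hazardous materials; collects or hauls waste → Commercial Certificate not required.
Sec. 12-4. is located in Zone A; employees 93 > 63 → Zone A Registration required.
Sec. 12-5. employees 93 ≥ 45; offers valet parking → Regulatory Certificate required.
Sec. 12-6. employees 93 ≥ 65; is located in Zone A → Trade License required.
Sec. 12-7. employees 93 > 21; does not provide lodging to guests; handles hazardous materials → Large Employer Registration not required.
Sec. 12-8. closes midnight, at/before 2:00 AM; employees 93 ≥ 88 → Daytime License required.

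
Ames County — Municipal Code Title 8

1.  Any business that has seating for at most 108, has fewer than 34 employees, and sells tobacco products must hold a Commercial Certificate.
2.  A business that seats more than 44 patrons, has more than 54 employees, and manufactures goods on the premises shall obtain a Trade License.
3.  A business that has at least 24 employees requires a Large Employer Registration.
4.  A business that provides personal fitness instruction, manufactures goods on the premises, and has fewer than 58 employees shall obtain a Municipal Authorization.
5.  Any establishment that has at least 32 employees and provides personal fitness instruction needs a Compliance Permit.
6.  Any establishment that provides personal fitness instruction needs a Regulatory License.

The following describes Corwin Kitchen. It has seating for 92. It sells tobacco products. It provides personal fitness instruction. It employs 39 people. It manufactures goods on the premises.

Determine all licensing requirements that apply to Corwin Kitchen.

1. seating 92 ≤ 108; employees 39 ≥ 34; sells tobacco products → Commercial Certificate not required.
2. seating 92 > 44; employees 39 ≤ 54; manufactures goods on the premises → Trade License not required.
3. employees 39 ≥ 24 → Large Employer Registration required.
4. provides personal fitness instruction; manufactures goods on the premises; employees 39 < 58 → Municipal Authorization required.
5. employees 39 ≥ 32; provides personal fitness instruction → Compliance Permit required.
6. provides personal fitness instruction → Regulatory License required.

Compliance Permit, Large Employer Registration, Municipal Authorization, Regulatory License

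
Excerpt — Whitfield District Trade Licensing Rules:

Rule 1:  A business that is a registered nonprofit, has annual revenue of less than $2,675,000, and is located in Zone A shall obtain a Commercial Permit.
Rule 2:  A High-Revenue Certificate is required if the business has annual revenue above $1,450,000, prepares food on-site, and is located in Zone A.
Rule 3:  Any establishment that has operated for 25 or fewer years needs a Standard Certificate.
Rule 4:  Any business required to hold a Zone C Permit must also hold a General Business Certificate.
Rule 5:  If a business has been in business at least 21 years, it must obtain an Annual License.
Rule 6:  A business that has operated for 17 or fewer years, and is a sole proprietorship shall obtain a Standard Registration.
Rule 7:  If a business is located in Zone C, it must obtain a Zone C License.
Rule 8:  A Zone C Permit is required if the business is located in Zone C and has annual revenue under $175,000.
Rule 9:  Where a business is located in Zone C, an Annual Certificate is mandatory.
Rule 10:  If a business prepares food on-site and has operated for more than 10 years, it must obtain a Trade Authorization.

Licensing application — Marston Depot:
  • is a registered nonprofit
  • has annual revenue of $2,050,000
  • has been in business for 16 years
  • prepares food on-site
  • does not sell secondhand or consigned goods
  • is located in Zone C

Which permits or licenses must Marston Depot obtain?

Rule 1: is a registered nonprofit; revenue $2,050,000 < $2,675,000; is located in Zone C (not: is located in Zone A) → Commercial Permit not required.
Rule 2: revenue $2,050,000 > $1,450,000; prepares food on-site; is located in Zone C (not: is located in Zone A) → High-Revenue Certificate not required.
Rule 3: years in business 16 ≤ 25 → Standard Certificate required.
Rule 4: Zone C Permit is not required → no effect.
Rule 5: years in business 16 < 21 → Annual License not required.
Rule 6: years in business 16 ≤ 17; is a registered nonprofit (not: is a sole proprietorship) → Standard Registration not required.
Rule 7: is located in Zone C → Zone C License required.
Rule 8: is located in Zone C; revenue $2,050,000 ≥ $175,000 → Zone C Permit not required.
Rule 9: is located in Zone C → Annual Certificate required.
Rule 10: prepares food on-site; years in business 16 > 10 → Trade Authorization required.

Annual Certificate, Standard Certificate, Trade Authorization, Zone C License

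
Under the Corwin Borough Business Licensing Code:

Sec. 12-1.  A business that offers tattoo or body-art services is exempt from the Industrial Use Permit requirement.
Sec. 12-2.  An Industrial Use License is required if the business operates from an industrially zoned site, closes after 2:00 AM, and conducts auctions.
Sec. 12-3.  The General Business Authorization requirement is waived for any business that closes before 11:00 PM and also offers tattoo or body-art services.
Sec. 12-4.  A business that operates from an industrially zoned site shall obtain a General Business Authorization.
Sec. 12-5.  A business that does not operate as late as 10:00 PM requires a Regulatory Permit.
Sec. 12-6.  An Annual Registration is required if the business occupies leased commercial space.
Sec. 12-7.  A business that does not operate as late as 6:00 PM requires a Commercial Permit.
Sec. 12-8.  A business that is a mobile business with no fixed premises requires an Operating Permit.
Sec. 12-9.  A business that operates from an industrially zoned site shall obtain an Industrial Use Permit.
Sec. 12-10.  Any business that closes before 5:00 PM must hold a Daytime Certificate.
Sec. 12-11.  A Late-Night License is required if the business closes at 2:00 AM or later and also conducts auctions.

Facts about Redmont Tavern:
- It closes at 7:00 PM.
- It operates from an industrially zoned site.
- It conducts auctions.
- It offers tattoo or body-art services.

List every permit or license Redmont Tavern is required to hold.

Sec. 12-1. offers tattoo or body-art services → exempt from Industrial Use Permit.
Sec. 12-2. operates from an industrially zoned site; closes 7:00 PM, at/before 2:00 AM; conducts auctions → Industrial Use License not required.
Sec. 12-3. closes 7:00 PM, at/before 11:00 PM; offers tattoo or body-art services → exempt from General Business Authorization.
Sec. 12-4. operates from an industrially zoned site → General Business Authorization required.
Sec. 12-5. closes 7:00 PM, at/before 10:00 PM → Regulatory Permit required.
Sec. 12-6. operates from an industrially zoned site (not: occupies leased commercial space) → Annual Registration not required.
Sec. 12-7. closes 7:00 PM, after 6:00 PM → Commercial Permit not required.
Sec. 12-8. operates from an industrially zoned site (not: is a mobile business with no fixed premises) → Operating Permit not required.
Sec. 12-9. operates from an industrially zoned site → Industrial Use Permit required.
Sec. 12-10. closes 7:00 PM, after 5:00 PM → Daytime Certificate not required.
Sec. 12-11. closes 7:00 PM, at/before 2:00 AM; conducts auctions → Late-Night License not required.

Regulatory Permit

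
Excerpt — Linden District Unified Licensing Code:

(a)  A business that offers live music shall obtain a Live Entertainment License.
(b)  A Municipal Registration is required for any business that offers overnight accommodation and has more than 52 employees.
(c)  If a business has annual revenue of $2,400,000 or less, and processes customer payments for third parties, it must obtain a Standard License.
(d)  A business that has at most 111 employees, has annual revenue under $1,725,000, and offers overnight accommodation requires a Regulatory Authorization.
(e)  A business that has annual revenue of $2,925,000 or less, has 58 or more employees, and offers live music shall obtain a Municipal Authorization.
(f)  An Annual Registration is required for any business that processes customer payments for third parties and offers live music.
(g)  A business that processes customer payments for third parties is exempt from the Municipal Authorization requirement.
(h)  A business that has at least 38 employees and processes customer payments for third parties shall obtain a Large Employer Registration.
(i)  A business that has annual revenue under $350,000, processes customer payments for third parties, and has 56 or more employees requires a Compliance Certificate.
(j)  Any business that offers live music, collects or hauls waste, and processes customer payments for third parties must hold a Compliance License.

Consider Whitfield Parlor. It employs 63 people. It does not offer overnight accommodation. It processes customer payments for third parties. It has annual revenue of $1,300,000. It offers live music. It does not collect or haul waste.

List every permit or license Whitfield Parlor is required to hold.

Annual Registration, Large Employer Registration, Live Entertainment License, Standard License

(a) offers live music → Live Entertainment License required.
(b) does not offer overnight accommodation; employees 63 > 52 → Municipal Registration not required.
(c) revenue $1,300,000 ≤ $2,400,000; processes customer payments for third parties → Standard License required.
(d) employees 63 ≤ 111; revenue $1,300,000 < $1,725,000; does not offer overnight accommodation → Regulatory Authorization not required.
(e) revenue $1,300,000 ≤ $2,925,000; employees 63 ≥ 58; offers live music → Municipal Authorization required.
(f) processes customer payments for third parties; offers live music → Annual Registration required.
(g) processes customer payments for third parties → exempt from Municipal Authorization.
(h) employees 63 ≥ 38; processes customer payments for third parties → Large Employer Registration required.
(i) revenue $1,300,000 ≥ $350,000; processes customer payments for third parties; employees 63 ≥ 56 → Compliance Certificate not required.
(j) offers live music; does not collect or haul waste; processes customer payments for third parties → Compliance License not required.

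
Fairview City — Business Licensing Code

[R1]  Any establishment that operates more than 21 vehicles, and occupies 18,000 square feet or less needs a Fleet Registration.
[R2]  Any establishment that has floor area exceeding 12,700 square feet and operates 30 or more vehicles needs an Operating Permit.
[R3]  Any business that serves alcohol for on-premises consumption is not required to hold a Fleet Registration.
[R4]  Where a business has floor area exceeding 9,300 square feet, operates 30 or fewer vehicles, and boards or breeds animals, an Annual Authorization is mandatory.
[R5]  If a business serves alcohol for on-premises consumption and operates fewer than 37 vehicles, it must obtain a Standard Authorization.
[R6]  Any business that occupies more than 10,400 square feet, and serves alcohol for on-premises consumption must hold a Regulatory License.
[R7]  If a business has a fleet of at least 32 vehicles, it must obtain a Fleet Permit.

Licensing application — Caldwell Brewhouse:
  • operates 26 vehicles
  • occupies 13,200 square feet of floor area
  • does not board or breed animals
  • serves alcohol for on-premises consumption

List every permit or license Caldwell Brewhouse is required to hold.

[R1] vehicles 26 > 21; floor area 13,200 square feet ≤ 18,000 square feet → Fleet Registration required.
[R2] floor area 13,200 square feet > 12,700 square feet; vehicles 26 < 30 → Operating Permit not required.
[R3] serves alcohol for on-premises consumption → exempt from Fleet Registration.
[R4] floor area 13,200 square feet > 9,300 square feet; vehicles 26 ≤ 30; does not board or breed animals → Annual Authorization not required.
[R5] serves alcohol for on-premises consumption; vehicles 26 < 37 → Standard Authorization required.
[R6] floor area 13,200 square feet > 10,400 square feet; serves alcohol for on-premises consumption → Regulatory License required.
[R7] vehicles 26 < 32 → Fleet Permit not required.

Regulatory License, Standard Authorization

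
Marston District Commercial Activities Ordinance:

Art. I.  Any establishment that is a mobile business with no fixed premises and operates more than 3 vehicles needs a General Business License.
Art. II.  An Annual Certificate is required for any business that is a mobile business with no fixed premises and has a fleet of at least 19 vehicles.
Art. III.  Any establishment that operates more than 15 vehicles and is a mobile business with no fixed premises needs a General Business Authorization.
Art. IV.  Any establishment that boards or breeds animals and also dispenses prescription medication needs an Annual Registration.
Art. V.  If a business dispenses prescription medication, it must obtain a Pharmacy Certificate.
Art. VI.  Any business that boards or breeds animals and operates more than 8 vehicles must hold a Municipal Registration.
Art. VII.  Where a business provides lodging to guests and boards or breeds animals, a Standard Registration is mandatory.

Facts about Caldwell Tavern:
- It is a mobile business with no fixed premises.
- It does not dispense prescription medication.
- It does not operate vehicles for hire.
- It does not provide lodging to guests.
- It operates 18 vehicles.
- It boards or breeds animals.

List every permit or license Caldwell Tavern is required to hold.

General Business Authorization, General Business License, Municipal Registration

Art. I. is a mobile business with no fixed premises; vehicles 18 > 3 → General Business License required.
Art. II. is a mobile business with no fixed premises; vehicles 18 < 19 → Annual Certificate not required.
Art. III. vehicles 18 > 15; is a mobile business with no fixed premises → General Business Authorization required.
Art. IV. boards or breeds animals; does not dispense prescription medication → Annual Registration not required.
Art. V. does not dispense prescription medication → Pharmacy Certificate not required.
Art. VI. boards or breeds animals; vehicles 18 > 8 → Municipal Registration required.
Art. VII. does not provide lodging to guests; boards or breeds animals → Standard Registration not required.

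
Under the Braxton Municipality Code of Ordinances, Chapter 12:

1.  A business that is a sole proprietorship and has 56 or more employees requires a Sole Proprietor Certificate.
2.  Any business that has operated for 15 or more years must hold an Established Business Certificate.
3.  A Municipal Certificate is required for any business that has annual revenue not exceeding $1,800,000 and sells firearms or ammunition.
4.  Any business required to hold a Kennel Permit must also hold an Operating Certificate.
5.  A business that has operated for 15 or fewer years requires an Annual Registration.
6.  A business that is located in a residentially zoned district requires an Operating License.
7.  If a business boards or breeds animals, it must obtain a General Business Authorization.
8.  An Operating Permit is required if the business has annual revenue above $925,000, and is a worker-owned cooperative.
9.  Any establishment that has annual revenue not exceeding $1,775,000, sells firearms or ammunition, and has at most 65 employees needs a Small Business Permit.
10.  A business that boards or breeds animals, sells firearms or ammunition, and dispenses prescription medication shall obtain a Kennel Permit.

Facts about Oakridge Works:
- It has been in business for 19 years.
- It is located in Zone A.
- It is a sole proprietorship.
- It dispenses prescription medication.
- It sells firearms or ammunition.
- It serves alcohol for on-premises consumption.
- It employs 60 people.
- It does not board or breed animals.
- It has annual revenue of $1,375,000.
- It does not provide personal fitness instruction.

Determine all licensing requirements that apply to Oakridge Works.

1. is a sole proprietorship; employees 60 ≥ 56 → Sole Proprietor Certificate required.
2. years in business 19 ≥ 15 → Established Business Certificate required.
3. revenue $1,375,000 ≤ $1,800,000; sells firearms or ammunition → Municipal Certificate required.
4. Kennel Permit is not required → no effect.
5. years in business 19 > 15 → Annual Registration not required.
6. is located in Zone A (not: is located in a residentially zoned district) → Operating License not required.
7. does not board or breed animals → General Business Authorization not required.
8. revenue $1,375,000 > $925,000; is a sole proprietorship (not: is a worker-owned cooperative) → Operating Permit not required.
9. revenue $1,375,000 ≤ $1,775,000; sells firearms or ammunition; employees 60 ≤ 65 → Small Business Permit required.
10. does not board or breed animals; sells firearms or ammunition; dispenses prescription medication → Kennel Permit not required.

Established Business Certificate, Municipal Certificate, Small Business Permit, Sole Proprietor Certificate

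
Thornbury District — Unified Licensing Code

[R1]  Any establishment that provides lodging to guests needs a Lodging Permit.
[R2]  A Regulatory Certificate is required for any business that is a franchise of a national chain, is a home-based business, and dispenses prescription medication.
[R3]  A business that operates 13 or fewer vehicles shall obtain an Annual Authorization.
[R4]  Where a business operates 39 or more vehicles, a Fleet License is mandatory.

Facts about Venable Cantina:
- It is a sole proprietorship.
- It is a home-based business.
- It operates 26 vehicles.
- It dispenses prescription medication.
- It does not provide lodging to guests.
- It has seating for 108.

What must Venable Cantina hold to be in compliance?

None

[R1] does not provide lodging to guests → Lodging Permit not required.
[R2] is a sole proprietorship (not: is a franchise of a national chain); is a home-based business; dispenses prescription medication → Regulatory Certificate not required.
[R3] vehicles 26 > 13 → Annual Authorization not required.
[R4] vehicles 26 < 39 → Fleet License not required.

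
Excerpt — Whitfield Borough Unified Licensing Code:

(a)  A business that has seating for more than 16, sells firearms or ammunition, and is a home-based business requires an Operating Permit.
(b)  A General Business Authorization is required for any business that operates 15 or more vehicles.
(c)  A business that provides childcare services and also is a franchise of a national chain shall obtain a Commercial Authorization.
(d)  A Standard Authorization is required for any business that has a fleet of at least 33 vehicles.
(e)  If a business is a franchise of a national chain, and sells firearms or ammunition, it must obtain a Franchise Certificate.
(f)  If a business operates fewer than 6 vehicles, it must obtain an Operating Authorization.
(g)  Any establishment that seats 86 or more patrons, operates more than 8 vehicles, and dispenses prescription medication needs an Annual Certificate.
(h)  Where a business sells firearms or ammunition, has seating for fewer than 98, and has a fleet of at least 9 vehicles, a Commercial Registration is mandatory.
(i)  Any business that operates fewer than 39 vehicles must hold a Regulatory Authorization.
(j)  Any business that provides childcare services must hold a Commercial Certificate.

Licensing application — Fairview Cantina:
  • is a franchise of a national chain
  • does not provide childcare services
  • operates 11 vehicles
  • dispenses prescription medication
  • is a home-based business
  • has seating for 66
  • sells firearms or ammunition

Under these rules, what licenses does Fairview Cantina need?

(a) seating 66 > 16; sells firearms or ammunition; is a home-based business → Operating Permit required.
(b) vehicles 11 < 15 → General Business Authorization not required.
(c) does not provide childcare services; is a franchise of a national chain → Commercial Authorization not required.
(d) vehicles 11 < 33 → Standard Authorization not required.
(e) is a franchise of a national chain; sells firearms or ammunition → Franchise Certificate required.
(f) vehicles 11 ≥ 6 → Operating Authorization not required.
(g) seating 66 < 86; vehicles 11 > 8; dispenses prescription medication → Annual Certificate not required.
(h) sells firearms or ammunition; seating 66 < 98; vehicles 11 ≥ 9 → Commercial Registration required.
(i) vehicles 11 < 39 → Regulatory Authorization required.
(j) does not provide childcare services → Commercial Certificate not required.

Commercial Registration, Franchise Certificate, Operating Permit, Regulatory Authorization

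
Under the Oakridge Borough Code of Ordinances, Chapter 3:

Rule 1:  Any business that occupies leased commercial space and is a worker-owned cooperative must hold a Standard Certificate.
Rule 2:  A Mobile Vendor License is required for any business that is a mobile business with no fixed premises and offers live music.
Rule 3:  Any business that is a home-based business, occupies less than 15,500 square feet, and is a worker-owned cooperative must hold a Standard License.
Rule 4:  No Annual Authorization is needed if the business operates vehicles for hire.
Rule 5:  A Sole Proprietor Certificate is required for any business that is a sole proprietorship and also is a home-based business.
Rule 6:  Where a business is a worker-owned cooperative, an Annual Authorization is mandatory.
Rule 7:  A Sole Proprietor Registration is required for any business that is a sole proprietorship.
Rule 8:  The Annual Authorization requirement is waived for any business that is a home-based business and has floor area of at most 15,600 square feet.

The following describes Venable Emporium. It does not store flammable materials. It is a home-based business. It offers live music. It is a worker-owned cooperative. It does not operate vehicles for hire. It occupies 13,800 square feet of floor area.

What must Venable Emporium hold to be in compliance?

Standard License

Rule 1: is a home-based business (not: occupies leased commercial space); is a worker-owned cooperative → Standard Certificate not required.
Rule 2: is a home-based business (not: is a mobile business with no fixed premises); offers live music → Mobile Vendor License not required.
Rule 3: is a home-based business; floor area 13,800 square feet < 15,500 square feet; is a worker-owned cooperative → Standard License required.
Rule 4: does not operate vehicles for hire → Annual Authorization exemption does not apply.
Rule 5: is a worker-owned cooperative (not: is a sole proprietorship); is a home-based business → Sole Proprietor Certificate not required.
Rule 6: is a worker-owned cooperative → Annual Authorization required.
Rule 7: is a worker-owned cooperative (not: is a sole proprietorship) → Sole Proprietor Registration not required.
Rule 8: is a home-based business; floor area 13,800 square feet ≤ 15,600 square feet → exempt from Annual Authorization.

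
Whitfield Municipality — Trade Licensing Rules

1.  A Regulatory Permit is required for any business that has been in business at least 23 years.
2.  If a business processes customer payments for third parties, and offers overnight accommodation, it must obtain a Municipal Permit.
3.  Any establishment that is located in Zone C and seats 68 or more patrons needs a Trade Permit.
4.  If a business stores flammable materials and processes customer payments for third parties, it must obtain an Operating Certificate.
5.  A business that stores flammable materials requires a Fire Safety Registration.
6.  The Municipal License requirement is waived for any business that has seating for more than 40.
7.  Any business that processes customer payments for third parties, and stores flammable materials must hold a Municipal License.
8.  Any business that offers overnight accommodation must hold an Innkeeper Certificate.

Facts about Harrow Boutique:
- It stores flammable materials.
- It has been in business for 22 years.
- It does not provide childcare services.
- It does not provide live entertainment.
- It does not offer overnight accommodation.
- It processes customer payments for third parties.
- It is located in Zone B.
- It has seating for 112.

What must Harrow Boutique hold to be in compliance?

Fire Safety Registration, Operating Certificate

1. years in business 22 < 23 → Regulatory Permit not required.
2. processes customer payments for third parties; does not offer overnight accommodation → Municipal Permit not required.
3. is located in Zone B (not: is located in Zone C); seating 112 ≥ 68 → Trade Permit not required.
4. stores flammable materials; processes customer payments for third parties → Operating Certificate required.
5. stores flammable materials → Fire Safety Registration required.
6. seating 112 > 40 → exempt from Municipal License.
7. processes customer payments for third parties; stores flammable materials → Municipal License required.
8. does not offer overnight accommodation → Innkeeper Certificate not required.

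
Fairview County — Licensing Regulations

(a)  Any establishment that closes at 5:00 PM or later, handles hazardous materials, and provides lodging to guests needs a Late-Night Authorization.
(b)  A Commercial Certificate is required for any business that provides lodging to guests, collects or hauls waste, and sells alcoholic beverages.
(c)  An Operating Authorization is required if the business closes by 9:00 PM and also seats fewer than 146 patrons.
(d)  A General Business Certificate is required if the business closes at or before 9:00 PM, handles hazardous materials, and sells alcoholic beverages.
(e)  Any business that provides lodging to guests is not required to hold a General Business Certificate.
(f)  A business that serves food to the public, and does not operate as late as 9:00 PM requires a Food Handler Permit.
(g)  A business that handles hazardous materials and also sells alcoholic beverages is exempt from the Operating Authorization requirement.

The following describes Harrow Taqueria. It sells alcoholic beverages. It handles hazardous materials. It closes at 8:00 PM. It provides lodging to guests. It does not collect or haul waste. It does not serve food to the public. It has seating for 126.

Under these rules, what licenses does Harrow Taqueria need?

(a) closes 8:00 PM, after 5:00 PM; handles hazardous materials; provides lodging to guests → Late-Night Authorization required.
(b) provides lodging to guests; does not collect or haul waste; sells alcoholic beverages → Commercial Certificate not required.
(c) closes 8:00 PM, at/before 9:00 PM; seating 126 < 146 → Operating Authorization required.
(d) closes 8:00 PM, at/before 9:00 PM; handles hazardous materials; sells alcoholic beverages → General Business Certificate required.
(e) provides lodging to guests → exempt from General Business Certificate.
(f) does not serve food to the public; closes 8:00 PM, at/before 9:00 PM → Food Handler Permit not required.
(g) handles hazardous materials; sells alcoholic beverages → exempt from Operating Authorization.

Late-Night Authorization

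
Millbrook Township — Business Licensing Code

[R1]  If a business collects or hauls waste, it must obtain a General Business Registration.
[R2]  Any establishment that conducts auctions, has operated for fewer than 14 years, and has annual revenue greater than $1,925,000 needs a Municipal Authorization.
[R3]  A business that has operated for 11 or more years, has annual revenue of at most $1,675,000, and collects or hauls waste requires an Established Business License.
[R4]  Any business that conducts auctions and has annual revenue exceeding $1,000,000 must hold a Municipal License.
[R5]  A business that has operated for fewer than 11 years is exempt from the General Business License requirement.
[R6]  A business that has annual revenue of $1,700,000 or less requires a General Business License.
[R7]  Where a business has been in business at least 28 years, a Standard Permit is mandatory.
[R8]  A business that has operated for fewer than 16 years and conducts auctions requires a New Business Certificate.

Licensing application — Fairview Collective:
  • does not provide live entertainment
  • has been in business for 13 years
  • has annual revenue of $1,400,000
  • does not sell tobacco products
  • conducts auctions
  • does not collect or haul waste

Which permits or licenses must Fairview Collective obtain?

[R1] does not collect or haul waste → General Business Registration not required.
[R2] conducts auctions; years in business 13 < 14; revenue $1,400,000 ≤ $1,925,000 → Municipal Authorization not required.
[R3] years in business 13 ≥ 11; revenue $1,400,000 ≤ $1,675,000; does not collect or haul waste → Established Business License not required.
[R4] conducts auctions; revenue $1,400,000 > $1,000,000 → Municipal License required.
[R5] years in business 13 ≥ 11 → General Business License exemption does not apply.
[R6] revenue $1,400,000 ≤ $1,700,000 → General Business License required.
[R7] years in business 13 < 28 → Standard Permit not required.
[R8] years in business 13 < 16; conducts auctions → New Business Certificate required.

General Business License, Municipal License, New Business Certificate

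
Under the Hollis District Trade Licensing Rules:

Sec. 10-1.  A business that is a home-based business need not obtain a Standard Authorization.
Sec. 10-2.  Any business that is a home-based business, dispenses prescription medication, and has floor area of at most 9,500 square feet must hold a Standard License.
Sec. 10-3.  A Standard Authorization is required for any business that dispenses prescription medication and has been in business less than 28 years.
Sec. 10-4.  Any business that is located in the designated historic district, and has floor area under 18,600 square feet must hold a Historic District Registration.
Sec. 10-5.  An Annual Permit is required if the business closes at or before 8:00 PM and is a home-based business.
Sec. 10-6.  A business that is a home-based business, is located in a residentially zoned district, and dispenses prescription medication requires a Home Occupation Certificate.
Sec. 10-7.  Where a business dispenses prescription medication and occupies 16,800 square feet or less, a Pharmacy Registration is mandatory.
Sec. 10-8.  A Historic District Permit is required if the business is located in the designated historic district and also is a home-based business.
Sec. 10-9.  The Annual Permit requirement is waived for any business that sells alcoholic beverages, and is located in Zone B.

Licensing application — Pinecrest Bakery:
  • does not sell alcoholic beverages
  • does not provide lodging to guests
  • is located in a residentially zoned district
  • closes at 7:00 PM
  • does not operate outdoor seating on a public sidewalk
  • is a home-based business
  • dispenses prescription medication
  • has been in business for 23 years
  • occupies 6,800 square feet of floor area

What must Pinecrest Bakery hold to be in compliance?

Annual Permit, Home Occupation Certificate, Pharmacy Registration, Standard License

Sec. 10-1. is a home-based business → exempt from Standard Authorization.
Sec. 10-2. is a home-based business; dispenses prescription medication; floor area 6,800 square feet ≤ 9,500 square feet → Standard License required.
Sec. 10-3. dispenses prescription medication; years in business 23 < 28 → Standard Authorization required.
Sec. 10-4. is located in a residentially zoned district (not: is located in the designated historic district); floor area 6,800 square feet < 18,600 square feet → Historic District Registration not required.
Sec. 10-5. closes 7:00 PM, at/before 8:00 PM; is a home-based business → Annual Permit required.
Sec. 10-6. is a home-based business; is located in a residentially zoned district; dispenses prescription medication → Home Occupation Certificate required.
Sec. 10-7. dispenses prescription medication; floor area 6,800 square feet ≤ 16,800 square feet → Pharmacy Registration required.
Sec. 10-8. is located in a residentially zoned district (not: is located in the designated historic district); is a home-based business → Historic District Permit not required.
Sec. 10-9. does not sell alcoholic beverages; is located in a residentially zoned district (not: is located in Zone B) → Annual Permit exemption does not apply.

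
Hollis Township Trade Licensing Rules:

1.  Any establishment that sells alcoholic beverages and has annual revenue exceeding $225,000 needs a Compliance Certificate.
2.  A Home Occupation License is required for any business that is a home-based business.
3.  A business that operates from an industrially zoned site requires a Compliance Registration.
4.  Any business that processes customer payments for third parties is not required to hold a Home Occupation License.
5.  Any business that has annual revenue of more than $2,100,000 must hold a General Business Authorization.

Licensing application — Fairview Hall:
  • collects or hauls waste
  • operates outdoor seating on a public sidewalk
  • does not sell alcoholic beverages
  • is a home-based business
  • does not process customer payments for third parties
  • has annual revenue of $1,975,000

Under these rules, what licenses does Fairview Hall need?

1. does not sell alcoholic beverages; revenue $1,975,000 > $225,000 → Compliance Certificate not required.
2. is a home-based business → Home Occupation License required.
3. is a home-based business (not: operates from an industrially zoned site) → Compliance Registration not required.
4. does not process customer payments for third parties → Home Occupation License exemption does not apply.
5. revenue $1,975,000 ≤ $2,100,000 → General Business Authorization not required.

Home Occupation License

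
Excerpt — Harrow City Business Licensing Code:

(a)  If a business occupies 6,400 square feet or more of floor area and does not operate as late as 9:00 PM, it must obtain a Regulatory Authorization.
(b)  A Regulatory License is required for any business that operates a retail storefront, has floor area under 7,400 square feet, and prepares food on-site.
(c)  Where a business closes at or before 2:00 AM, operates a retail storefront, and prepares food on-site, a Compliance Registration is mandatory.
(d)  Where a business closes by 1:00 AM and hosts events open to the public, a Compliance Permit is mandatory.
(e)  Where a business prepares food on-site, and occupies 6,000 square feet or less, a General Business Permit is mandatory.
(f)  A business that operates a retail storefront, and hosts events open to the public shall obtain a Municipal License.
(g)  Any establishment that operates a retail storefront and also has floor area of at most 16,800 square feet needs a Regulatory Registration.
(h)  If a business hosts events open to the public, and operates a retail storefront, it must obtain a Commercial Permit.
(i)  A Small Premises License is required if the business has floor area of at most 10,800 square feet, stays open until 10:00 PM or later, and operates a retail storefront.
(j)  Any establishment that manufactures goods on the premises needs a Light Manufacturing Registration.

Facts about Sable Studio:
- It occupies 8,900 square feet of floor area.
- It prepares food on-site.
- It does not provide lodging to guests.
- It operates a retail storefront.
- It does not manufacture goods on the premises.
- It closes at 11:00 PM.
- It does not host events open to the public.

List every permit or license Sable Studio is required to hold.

(a) floor area 8,900 square feet ≥ 6,400 square feet; closes 11:00 PM, after 9:00 PM → Regulatory Authorization not required.
(b) operates a retail storefront; floor area 8,900 square feet ≥ 7,400 square feet; prepares food on-site → Regulatory License not required.
(c) closes 11:00 PM, at/before 2:00 AM; operates a retail storefront; prepares food on-site → Compliance Registration required.
(d) closes 11:00 PM, at/before 1:00 AM; does not host events open to the public → Compliance Permit not required.
(e) prepares food on-site; floor area 8,900 square feet > 6,000 square feet → General Business Permit not required.
(f) operates a retail storefront; does not host events open to the public → Municipal License not required.
(g) operates a retail storefront; floor area 8,900 square feet ≤ 16,800 square feet → Regulatory Registration required.
(h) does not host events open to the public; operates a retail storefront → Commercial Permit not required.
(i) floor area 8,900 square feet ≤ 10,800 square feet; closes 11:00 PM, after 10:00 PM; operates a retail storefront → Small Premises License required.
(j) does not manufacture goods on the premises → Light Manufacturing Registration not required.

Compliance Registration, Regulatory Registration, Small Premises License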